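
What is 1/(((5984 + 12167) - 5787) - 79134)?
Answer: -1/66770 ≈ -1.4977e-5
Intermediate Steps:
1/(((5984 + 12167) - 5787) - 79134) = 1/((18151 - 5787) - 79134) = 1/(12364 - 79134) = 1/(-66770) = -1/66770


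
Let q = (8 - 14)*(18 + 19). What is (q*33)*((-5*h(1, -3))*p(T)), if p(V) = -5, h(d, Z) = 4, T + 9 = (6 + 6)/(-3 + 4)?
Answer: -732600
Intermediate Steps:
T = 3 (T = -9 + (6 + 6)/(-3 + 4) = -9 + 12/1 = -9 + 12*1 = -9 + 12 = 3)
q = -222 (q = -6*37 = -222)
(q*33)*((-5*h(1, -3))*p(T)) = (-222*33)*(-5*4*(-5)) = -(-146520)*(-5) = -7326*100 = -732600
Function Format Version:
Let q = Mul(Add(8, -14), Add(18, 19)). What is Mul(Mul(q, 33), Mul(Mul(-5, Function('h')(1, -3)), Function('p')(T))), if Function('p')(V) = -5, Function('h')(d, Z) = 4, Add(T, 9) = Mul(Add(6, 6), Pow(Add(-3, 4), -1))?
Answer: -732600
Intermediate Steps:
T = 3 (T = Add(-9, Mul(Add(6, 6), Pow(Add(-3, 4), -1))) = Add(-9, Mul(12, Pow(1, -1))) = Add(-9, Mul(12, 1)) = Add(-9, 12) = 3)
q = -222 (q = Mul(-6, 37) = -222)
Mul(Mul(q, 33), Mul(Mul(-5, Function('h')(1, -3)), Function('p')(T))) = Mul(Mul(-222, 33), Mul(Mul(-5, 4), -5)) = Mul(-7326, Mul(-20, -5)) = Mul(-7326, 100) = -732600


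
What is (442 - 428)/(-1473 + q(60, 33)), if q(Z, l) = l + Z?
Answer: -7/690 ≈ -0.010145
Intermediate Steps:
q(Z, l) = Z + l
(442 - 428)/(-1473 + q(60, 33)) = (442 - 428)/(-1473 + (60 + 33)) = 14/(-1473 + 93) = 14/(-1380) = 14*(-1/1380) = -7/690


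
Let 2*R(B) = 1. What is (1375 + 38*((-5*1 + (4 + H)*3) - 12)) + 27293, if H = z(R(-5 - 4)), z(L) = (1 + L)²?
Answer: 57469/2 ≈ 28735.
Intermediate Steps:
R(B) = ½ (R(B) = (½)*1 = ½)
H = 9/4 (H = (1 + ½)² = (3/2)² = 9/4 ≈ 2.2500)
(1375 + 38*((-5*1 + (4 + H)*3) - 12)) + 27293 = (1375 + 38*((-5*1 + (4 + 9/4)*3) - 12)) + 27293 = (1375 + 38*((-5 + (25/4)*3) - 12)) + 27293 = (1375 + 38*((-5 + 75/4) - 12)) + 27293 = (1375 + 38*(55/4 - 12)) + 27293 = (1375 + 38*(7/4)) + 27293 = (1375 + 133/2) + 27293 = 2883/2 + 27293 = 57469/2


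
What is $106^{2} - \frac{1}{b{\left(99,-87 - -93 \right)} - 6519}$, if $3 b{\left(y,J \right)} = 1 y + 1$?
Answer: $\frac{218618855}{19457} \approx 11236.0$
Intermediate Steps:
$b{\left(y,J \right)} = \frac{1}{3} + \frac{y}{3}$ ($b{\left(y,J \right)} = \frac{1 y + 1}{3} = \frac{y + 1}{3} = \frac{1 + y}{3} = \frac{1}{3} + \frac{y}{3}$)
$106^{2} - \frac{1}{b{\left(99,-87 - -93 \right)} - 6519} = 106^{2} - \frac{1}{\left(\frac{1}{3} + \frac{1}{3} \cdot 99\right) - 6519} = 11236 - \frac{1}{\left(\frac{1}{3} + 33\right) - 6519} = 11236 - \frac{1}{\frac{100}{3} - 6519} = 11236 - \frac{1}{- \frac{19457}{3}} = 11236 - - \frac{3}{19457} = 11236 + \frac{3}{19457} = \frac{218618855}{19457}$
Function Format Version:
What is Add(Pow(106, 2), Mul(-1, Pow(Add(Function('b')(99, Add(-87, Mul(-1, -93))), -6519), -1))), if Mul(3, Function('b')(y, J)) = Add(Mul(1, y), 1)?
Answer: Rational(218618855, 19457) ≈ 11236.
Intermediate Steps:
Function('b')(y, J) = Add(Rational(1, 3), Mul(Rational(1, 3), y)) (Function('b')(y, J) = Mul(Rational(1, 3), Add(Mul(1, y), 1)) = Mul(Rational(1, 3), Add(y, 1)) = Mul(Rational(1, 3), Add(1, y)) = Add(Rational(1, 3), Mul(Rational(1, 3), y)))
Add(Pow(106, 2), Mul(-1, Pow(Add(Function('b')(99, Add(-87, Mul(-1, -93))), -6519), -1))) = Add(Pow(106, 2), Mul(-1, Pow(Add(Add(Rational(1, 3), Mul(Rational(1, 3), 99)), -6519), -1))) = Add(11236, Mul(-1, Pow(Add(Add(Rational(1, 3), 33), -6519), -1))) = Add(11236, Mul(-1, Pow(Add(Rational(100, 3), -6519), -1))) = Add(11236, Mul(-1, Pow(Rational(-19457, 3), -1))) = Add(11236, Mul(-1, Rational(-3, 19457))) = Add(11236, Rational(3, 19457)) = Rational(218618855, 19457)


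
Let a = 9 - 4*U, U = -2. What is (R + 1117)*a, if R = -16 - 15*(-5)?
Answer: 19992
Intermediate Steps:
R = 59 (R = -16 + 75 = 59)
a = 17 (a = 9 - 4*(-2) = 9 + 8 = 17)
(R + 1117)*a = (59 + 1117)*17 = 1176*17 = 19992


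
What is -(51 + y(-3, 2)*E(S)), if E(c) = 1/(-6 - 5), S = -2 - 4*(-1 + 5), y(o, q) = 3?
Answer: -558/11 ≈ -50.727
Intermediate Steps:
S = -18 (S = -2 - 4*4 = -2 - 1*16 = -2 - 16 = -18)
E(c) = -1/11 (E(c) = 1/(-11) = -1/11)
-(51 + y(-3, 2)*E(S)) = -(51 + 3*(-1/11)) = -(51 - 3/11) = -1*558/11 = -558/11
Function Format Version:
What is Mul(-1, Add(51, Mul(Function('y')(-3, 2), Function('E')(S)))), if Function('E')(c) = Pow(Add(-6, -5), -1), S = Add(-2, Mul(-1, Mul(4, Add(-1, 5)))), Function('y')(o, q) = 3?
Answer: Rational(-558, 11) ≈ -50.727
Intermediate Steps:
S = -18 (S = Add(-2, Mul(-1, Mul(4, 4))) = Add(-2, Mul(-1, 16)) = Add(-2, -16) = -18)
Function('E')(c) = Rational(-1, 11) (Function('E')(c) = Pow(-11, -1) = Rational(-1, 11))
Mul(-1, Add(51, Mul(Function('y')(-3, 2), Function('E')(S)))) = Mul(-1, Add(51, Mul(3, Rational(-1, 11)))) = Mul(-1, Add(51, Rational(-3, 11))) = Mul(-1, Rational(558, 11)) = Rational(-558, 11)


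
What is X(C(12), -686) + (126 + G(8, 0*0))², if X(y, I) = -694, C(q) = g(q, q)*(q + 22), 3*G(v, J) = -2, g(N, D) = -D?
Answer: 135130/9 ≈ 15014.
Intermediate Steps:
G(v, J) = -⅔ (G(v, J) = (⅓)*(-2) = -⅔)
C(q) = -q*(22 + q) (C(q) = (-q)*(q + 22) = (-q)*(22 + q) = -q*(22 + q))
X(C(12), -686) + (126 + G(8, 0*0))² = -694 + (126 - ⅔)² = -694 + (376/3)² = -694 + 141376/9 = 135130/9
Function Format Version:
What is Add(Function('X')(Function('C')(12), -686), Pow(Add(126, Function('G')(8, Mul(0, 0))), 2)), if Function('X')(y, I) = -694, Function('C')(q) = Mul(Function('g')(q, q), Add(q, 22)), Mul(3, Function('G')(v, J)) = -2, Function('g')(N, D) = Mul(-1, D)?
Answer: Rational(135130, 9) ≈ 15014.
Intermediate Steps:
Function('G')(v, J) = Rational(-2, 3) (Function('G')(v, J) = Mul(Rational(1, 3), -2) = Rational(-2, 3))
Function('C')(q) = Mul(-1, q, Add(22, q)) (Function('C')(q) = Mul(Mul(-1, q), Add(q, 22)) = Mul(Mul(-1, q), Add(22, q)) = Mul(-1, q, Add(22, q)))
Add(Function('X')(Function('C')(12), -686), Pow(Add(126, Function('G')(8, Mul(0, 0))), 2)) = Add(-694, Pow(Add(126, Rational(-2, 3)), 2)) = Add(-694, Pow(Rational(376, 3), 2)) = Add(-694, Rational(141376, 9)) = Rational(135130, 9)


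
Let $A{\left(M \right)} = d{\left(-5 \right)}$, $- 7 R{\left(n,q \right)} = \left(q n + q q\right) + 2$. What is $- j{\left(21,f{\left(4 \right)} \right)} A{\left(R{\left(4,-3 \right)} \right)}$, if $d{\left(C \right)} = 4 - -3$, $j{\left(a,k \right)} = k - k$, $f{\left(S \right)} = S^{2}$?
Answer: $0$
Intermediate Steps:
$R{\left(n,q \right)} = - \frac{2}{7} - \frac{q^{2}}{7} - \frac{n q}{7}$ ($R{\left(n,q \right)} = - \frac{\left(q n + q q\right) + 2}{7} = - \frac{\left(n q + q^{2}\right) + 2}{7} = - \frac{\left(q^{2} + n q\right) + 2}{7} = - \frac{2 + q^{2} + n q}{7} = - \frac{2}{7} - \frac{q^{2}}{7} - \frac{n q}{7}$)
$j{\left(a,k \right)} = 0$
$d{\left(C \right)} = 7$ ($d{\left(C \right)} = 4 + 3 = 7$)
$A{\left(M \right)} = 7$
$- j{\left(21,f{\left(4 \right)} \right)} A{\left(R{\left(4,-3 \right)} \right)} = \left(-1\right) 0 \cdot 7 = 0 \cdot 7 = 0$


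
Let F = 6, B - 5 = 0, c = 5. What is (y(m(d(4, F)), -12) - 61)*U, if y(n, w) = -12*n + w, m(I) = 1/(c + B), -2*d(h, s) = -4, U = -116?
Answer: 43036/5 ≈ 8607.2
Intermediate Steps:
B = 5 (B = 5 + 0 = 5)
d(h, s) = 2 (d(h, s) = -½*(-4) = 2)
m(I) = ⅒ (m(I) = 1/(5 + 5) = 1/10 = ⅒)
y(n, w) = w - 12*n
(y(m(d(4, F)), -12) - 61)*U = ((-12 - 12*⅒) - 61)*(-116) = ((-12 - 6/5) - 61)*(-116) = (-66/5 - 61)*(-116) = -371/5*(-116) = 43036/5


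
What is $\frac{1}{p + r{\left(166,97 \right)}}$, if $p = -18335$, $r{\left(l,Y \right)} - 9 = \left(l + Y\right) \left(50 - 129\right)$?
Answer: $- \frac{1}{39103} \approx -2.5573 \cdot 10^{-5}$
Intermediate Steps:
$r{\left(l,Y \right)} = 9 - 79 Y - 79 l$ ($r{\left(l,Y \right)} = 9 + \left(l + Y\right) \left(50 - 129\right) = 9 + \left(Y + l\right) \left(-79\right) = 9 - \left(79 Y + 79 l\right) = 9 - 79 Y - 79 l$)
$\frac{1}{p + r{\left(166,97 \right)}} = \frac{1}{-18335 - 20768} = \frac{1}{-39103} = - \frac{1}{39103}$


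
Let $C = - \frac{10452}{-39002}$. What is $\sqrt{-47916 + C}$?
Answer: $\frac{i \sqrt{18221825859690}}{19501} \approx 218.9 i$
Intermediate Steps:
$C = \frac{5226}{19501}$ ($C = \left(-10452\right) \left(- \frac{1}{39002}\right) = \frac{5226}{19501} \approx 0.26799$)
$\sqrt{-47916 + C} = \sqrt{-47916 + \frac{5226}{19501}} = \sqrt{- \frac{934404690}{19501}} = \frac{i \sqrt{18221825859690}}{19501}$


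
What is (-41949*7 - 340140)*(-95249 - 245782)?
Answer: 216139650273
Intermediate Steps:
(-41949*7 - 340140)*(-95249 - 245782) = (-293643 - 340140)*(-341031) = -633783*(-341031) = 216139650273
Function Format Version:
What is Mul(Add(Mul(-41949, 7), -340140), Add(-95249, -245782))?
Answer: 216139650273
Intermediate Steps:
Mul(Add(Mul(-41949, 7), -340140), Add(-95249, -245782)) = Mul(Add(-293643, -340140), -341031) = Mul(-633783, -341031) = 216139650273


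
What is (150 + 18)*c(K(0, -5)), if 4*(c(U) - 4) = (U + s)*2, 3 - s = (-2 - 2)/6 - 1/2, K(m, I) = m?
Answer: 1022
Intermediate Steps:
s = 25/6 (s = 3 - ((-2 - 2)/6 - 1/2) = 3 - (-4*⅙ - 1*½) = 3 - (-⅔ - ½) = 3 - 1*(-7/6) = 3 + 7/6 = 25/6 ≈ 4.1667)
c(U) = 73/12 + U/2 (c(U) = 4 + ((U + 25/6)*2)/4 = 4 + ((25/6 + U)*2)/4 = 4 + (25/3 + 2*U)/4 = 4 + (25/12 + U/2) = 73/12 + U/2)
(150 + 18)*c(K(0, -5)) = (150 + 18)*(73/12 + (½)*0) = 168*(73/12 + 0) = 168*(73/12) = 1022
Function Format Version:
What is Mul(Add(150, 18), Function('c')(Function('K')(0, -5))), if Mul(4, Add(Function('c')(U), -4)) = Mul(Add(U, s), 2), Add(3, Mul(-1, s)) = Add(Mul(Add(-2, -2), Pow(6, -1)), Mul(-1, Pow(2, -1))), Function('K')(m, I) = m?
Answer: 1022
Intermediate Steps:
s = Rational(25, 6) (s = Add(3, Mul(-1, Add(Mul(Add(-2, -2), Pow(6, -1)), Mul(-1, Pow(2, -1))))) = Add(3, Mul(-1, Add(Mul(-4, Rational(1, 6)), Mul(-1, Rational(1, 2))))) = Add(3, Mul(-1, Add(Rational(-2, 3), Rational(-1, 2)))) = Add(3, Mul(-1, Rational(-7, 6))) = Add(3, Rational(7, 6)) = Rational(25, 6) ≈ 4.1667)
Function('c')(U) = Add(Rational(73, 12), Mul(Rational(1, 2), U)) (Function('c')(U) = Add(4, Mul(Rational(1, 4), Mul(Add(U, Rational(25, 6)), 2))) = Add(4, Mul(Rational(1, 4), Mul(Add(Rational(25, 6), U), 2))) = Add(4, Mul(Rational(1, 4), Add(Rational(25, 3), Mul(2, U)))) = Add(4, Add(Rational(25, 12), Mul(Rational(1, 2), U))) = Add(Rational(73, 12), Mul(Rational(1, 2), U)))
Mul(Add(150, 18), Function('c')(Function('K')(0, -5))) = Mul(Add(150, 18), Add(Rational(73, 12), Mul(Rational(1, 2), 0))) = Mul(168, Add(Rational(73, 12), 0)) = Mul(168, Rational(73, 12)) = 1022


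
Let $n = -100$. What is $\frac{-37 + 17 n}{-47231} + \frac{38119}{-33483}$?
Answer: $- \frac{1742238518}{1581435573} \approx -1.1017$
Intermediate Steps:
$\frac{-37 + 17 n}{-47231} + \frac{38119}{-33483} = \frac{-37 + 17 \left(-100\right)}{-47231} + \frac{38119}{-33483} = \left(-37 - 1700\right) \left(- \frac{1}{47231}\right) + 38119 \left(- \frac{1}{33483}\right) = \left(-1737\right) \left(- \frac{1}{47231}\right) - \frac{38119}{33483} = \frac{1737}{47231} - \frac{38119}{33483} = - \frac{1742238518}{1581435573}$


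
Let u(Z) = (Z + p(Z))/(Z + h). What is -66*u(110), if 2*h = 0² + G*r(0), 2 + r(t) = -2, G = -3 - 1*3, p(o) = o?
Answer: -7260/61 ≈ -119.02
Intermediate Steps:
G = -6 (G = -3 - 3 = -6)
r(t) = -4 (r(t) = -2 - 2 = -4)
h = 12 (h = (0² - 6*(-4))/2 = (0 + 24)/2 = (½)*24 = 12)
u(Z) = 2*Z/(12 + Z) (u(Z) = (Z + Z)/(Z + 12) = (2*Z)/(12 + Z) = 2*Z/(12 + Z))
-66*u(110) = -132*110/(12 + 110) = -132*110/122 = -66*110/61 = -7260/61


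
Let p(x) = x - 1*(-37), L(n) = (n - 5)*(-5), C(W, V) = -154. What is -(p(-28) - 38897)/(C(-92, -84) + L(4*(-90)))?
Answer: 38888/1671 ≈ 23.272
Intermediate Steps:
L(n) = 25 - 5*n (L(n) = (-5 + n)*(-5) = 25 - 5*n)
p(x) = 37 + x (p(x) = x + 37 = 37 + x)
-(p(-28) - 38897)/(C(-92, -84) + L(4*(-90))) = -((37 - 28) - 38897)/(-154 + (25 - 20*(-90))) = -(9 - 38897)/(-154 + (25 - 5*(-360))) = -(-38888)/(-154 + (25 + 1800)) = -(-38888)/(-154 + 1825) = -(-38888)/1671 = -1*(-38888/1671) = 38888/1671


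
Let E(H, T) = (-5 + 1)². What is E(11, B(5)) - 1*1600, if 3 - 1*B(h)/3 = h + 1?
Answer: -1584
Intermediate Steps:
B(h) = 6 - 3*h (B(h) = 9 - 3*(h + 1) = 9 - 3*(1 + h) = 9 + (-3 - 3*h) = 6 - 3*h)
E(H, T) = 16 (E(H, T) = (-4)² = 16)
E(11, B(5)) - 1*1600 = 16 - 1*1600 = 16 - 1600 = -1584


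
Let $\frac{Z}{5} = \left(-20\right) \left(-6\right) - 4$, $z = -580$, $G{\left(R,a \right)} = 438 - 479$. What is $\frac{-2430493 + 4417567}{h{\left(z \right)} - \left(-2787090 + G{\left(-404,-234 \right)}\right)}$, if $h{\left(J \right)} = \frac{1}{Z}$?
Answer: $\frac{128055880}{179615109} \approx 0.71295$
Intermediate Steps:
$G{\left(R,a \right)} = -41$ ($G{\left(R,a \right)} = 438 - 479 = -41$)
$Z = 580$ ($Z = 5 \left(\left(-20\right) \left(-6\right) - 4\right) = 5 \left(120 - 4\right) = 5 \cdot 116 = 580$)
$h{\left(J \right)} = \frac{1}{580}$
$\frac{-2430493 + 4417567}{h{\left(z \right)} - \left(-2787090 + G{\left(-404,-234 \right)}\right)} = \frac{-2430493 + 4417567}{\frac{1}{580} + \left(\left(1210703 - -41\right) + 1576387\right)} = \frac{1987074}{\frac{1}{580} + \left(\left(1210703 + 41\right) + 1576387\right)} = \frac{1987074}{\frac{1}{580} + \left(1210744 + 1576387\right)} = \frac{1987074}{\frac{1}{580} + 2787131} = \frac{1987074}{\frac{1616535981}{580}} = 1987074 \cdot \frac{580}{1616535981} = \frac{128055880}{179615109}$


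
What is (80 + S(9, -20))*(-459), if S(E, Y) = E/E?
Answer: -37179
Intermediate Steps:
S(E, Y) = 1
(80 + S(9, -20))*(-459) = (80 + 1)*(-459) = 81*(-459) = -37179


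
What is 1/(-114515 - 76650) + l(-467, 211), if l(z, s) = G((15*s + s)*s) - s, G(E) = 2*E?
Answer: 272307087064/191165 ≈ 1.4245e+6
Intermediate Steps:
l(z, s) = -s + 32*s² (l(z, s) = 2*((15*s + s)*s) - s = 2*((16*s)*s) - s = 2*(16*s²) - s = 32*s² - s = -s + 32*s²)
1/(-114515 - 76650) + l(-467, 211) = 1/(-114515 - 76650) + 211*(-1 + 32*211) = 1/(-191165) + 211*(-1 + 6752) = -1/191165 + 211*6751 = -1/191165 + 1424461 = 272307087064/191165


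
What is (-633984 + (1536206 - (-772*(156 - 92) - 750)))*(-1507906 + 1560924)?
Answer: 50493282840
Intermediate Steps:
(-633984 + (1536206 - (-772*(156 - 92) - 750)))*(-1507906 + 1560924) = (-633984 + (1536206 - (-772*64 - 750)))*53018 = (-633984 + (1536206 - (-49408 - 750)))*53018 = (-633984 + (1536206 - 1*(-50158)))*53018 = (-633984 + (1536206 + 50158))*53018 = (-633984 + 1586364)*53018 = 952380*53018 = 50493282840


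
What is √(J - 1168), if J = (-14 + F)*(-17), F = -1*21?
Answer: I*√573 ≈ 23.937*I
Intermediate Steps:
F = -21
J = 595 (J = (-14 - 21)*(-17) = -35*(-17) = 595)
√(J - 1168) = √(595 - 1168) = √(-573) = I*√573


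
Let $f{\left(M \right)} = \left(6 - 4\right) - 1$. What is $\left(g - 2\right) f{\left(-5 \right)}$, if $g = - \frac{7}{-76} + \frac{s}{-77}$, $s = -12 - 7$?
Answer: $- \frac{9721}{5852} \approx -1.6611$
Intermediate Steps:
$f{\left(M \right)} = 1$ ($f{\left(M \right)} = 2 - 1 = 1$)
$s = -19$ ($s = -12 - 7 = -19$)
$g = \frac{1983}{5852}$ ($g = - \frac{7}{-76} - \frac{19}{-77} = \left(-7\right) \left(- \frac{1}{76}\right) - - \frac{19}{77} = \frac{7}{76} + \frac{19}{77} = \frac{1983}{5852} \approx 0.33886$)
$\left(g - 2\right) f{\left(-5 \right)} = \left(\frac{1983}{5852} - 2\right) 1 = \left(- \frac{9721}{5852}\right) 1 = - \frac{9721}{5852}$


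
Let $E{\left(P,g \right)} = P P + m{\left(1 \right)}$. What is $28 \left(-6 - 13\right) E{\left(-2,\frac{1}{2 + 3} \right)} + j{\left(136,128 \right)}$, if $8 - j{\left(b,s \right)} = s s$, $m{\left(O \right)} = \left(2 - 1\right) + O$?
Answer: $-19568$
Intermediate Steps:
$m{\left(O \right)} = 1 + O$
$E{\left(P,g \right)} = 2 + P^{2}$ ($E{\left(P,g \right)} = P P + \left(1 + 1\right) = P^{2} + 2 = 2 + P^{2}$)
$j{\left(b,s \right)} = 8 - s^{2}$ ($j{\left(b,s \right)} = 8 - s s = 8 - s^{2}$)
$28 \left(-6 - 13\right) E{\left(-2,\frac{1}{2 + 3} \right)} + j{\left(136,128 \right)} = 28 \left(-6 - 13\right) \left(2 + \left(-2\right)^{2}\right) + \left(8 - 128^{2}\right) = 28 \left(-19\right) \left(2 + 4\right) + \left(8 - 16384\right) = \left(-532\right) 6 + \left(8 - 16384\right) = -3192 - 16376 = -19568$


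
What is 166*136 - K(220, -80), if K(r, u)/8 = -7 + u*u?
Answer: -28568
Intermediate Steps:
K(r, u) = -56 + 8*u² (K(r, u) = 8*(-7 + u*u) = 8*(-7 + u²) = -56 + 8*u²)
166*136 - K(220, -80) = 166*136 - (-56 + 8*(-80)²) = 22576 - (-56 + 8*6400) = 22576 - (-56 + 51200) = 22576 - 1*51144 = 22576 - 51144 = -28568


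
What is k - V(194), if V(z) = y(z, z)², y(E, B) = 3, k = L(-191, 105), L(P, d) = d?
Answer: 96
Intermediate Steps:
k = 105
V(z) = 9 (V(z) = 3² = 9)
k - V(194) = 105 - 1*9 = 105 - 9 = 96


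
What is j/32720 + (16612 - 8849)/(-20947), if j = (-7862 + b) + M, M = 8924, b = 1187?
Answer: -206895557/685385840 ≈ -0.30187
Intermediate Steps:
j = 2249 (j = (-7862 + 1187) + 8924 = -6675 + 8924 = 2249)
j/32720 + (16612 - 8849)/(-20947) = 2249/32720 + (16612 - 8849)/(-20947) = 2249*(1/32720) + 7763*(-1/20947) = 2249/32720 - 7763/20947 = -206895557/685385840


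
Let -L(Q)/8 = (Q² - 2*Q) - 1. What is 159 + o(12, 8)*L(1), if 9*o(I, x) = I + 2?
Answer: 1655/9 ≈ 183.89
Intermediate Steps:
o(I, x) = 2/9 + I/9 (o(I, x) = (I + 2)/9 = (2 + I)/9 = 2/9 + I/9)
L(Q) = 8 - 8*Q² + 16*Q (L(Q) = -8*((Q² - 2*Q) - 1) = -8*(-1 + Q² - 2*Q) = 8 - 8*Q² + 16*Q)
159 + o(12, 8)*L(1) = 159 + (2/9 + (⅑)*12)*(8 - 8*1² + 16*1) = 159 + (2/9 + 4/3)*(8 - 8*1 + 16) = 159 + 14*(8 - 8 + 16)/9 = 159 + (14/9)*16 = 159 + 224/9 = 1655/9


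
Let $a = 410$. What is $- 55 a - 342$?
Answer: $-22892$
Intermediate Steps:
$- 55 a - 342 = \left(-55\right) 410 - 342 = -22550 - 342 = -22892$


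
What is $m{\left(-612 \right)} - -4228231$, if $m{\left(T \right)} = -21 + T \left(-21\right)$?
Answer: $4241062$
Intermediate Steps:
$m{\left(T \right)} = -21 - 21 T$
$m{\left(-612 \right)} - -4228231 = \left(-21 - -12852\right) - -4228231 = \left(-21 + 12852\right) + 4228231 = 12831 + 4228231 = 4241062$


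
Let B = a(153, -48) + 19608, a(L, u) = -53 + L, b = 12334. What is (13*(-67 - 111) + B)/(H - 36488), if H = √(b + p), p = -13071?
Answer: -211557424/443791627 - 5798*I*√737/443791627 ≈ -0.4767 - 0.00035468*I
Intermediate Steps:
B = 19708 (B = (-53 + 153) + 19608 = 100 + 19608 = 19708)
H = I*√737 (H = √(12334 - 13071) = √(-737) = I*√737 ≈ 27.148*I)
(13*(-67 - 111) + B)/(H - 36488) = (13*(-67 - 111) + 19708)/(I*√737 - 36488) = (13*(-178) + 19708)/(-36488 + I*√737) = (-2314 + 19708)/(-36488 + I*√737) = 17394/(-36488 + I*√737)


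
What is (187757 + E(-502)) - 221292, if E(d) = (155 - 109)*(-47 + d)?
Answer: -58789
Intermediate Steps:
E(d) = -2162 + 46*d (E(d) = 46*(-47 + d) = -2162 + 46*d)
(187757 + E(-502)) - 221292 = (187757 + (-2162 + 46*(-502))) - 221292 = (187757 + (-2162 - 23092)) - 221292 = (187757 - 25254) - 221292 = 162503 - 221292 = -58789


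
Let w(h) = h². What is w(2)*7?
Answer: 28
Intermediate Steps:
w(2)*7 = 2²*7 = 4*7 = 28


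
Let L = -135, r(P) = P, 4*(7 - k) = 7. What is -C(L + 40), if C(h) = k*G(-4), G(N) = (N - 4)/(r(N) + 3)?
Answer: -42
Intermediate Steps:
k = 21/4 (k = 7 - ¼*7 = 7 - 7/4 = 21/4 ≈ 5.2500)
G(N) = (-4 + N)/(3 + N) (G(N) = (N - 4)/(N + 3) = (-4 + N)/(3 + N))
C(h) = 42 (C(h) = 21*((-4 - 4)/(3 - 4))/4 = 21*(-8/(-1))/4 = 21*(-1*(-8))/4 = (21/4)*8 = 42)
-C(L + 40) = -1*42 = -42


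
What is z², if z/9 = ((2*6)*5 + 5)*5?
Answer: 8555625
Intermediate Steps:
z = 2925 (z = 9*(((2*6)*5 + 5)*5) = 9*((12*5 + 5)*5) = 9*((60 + 5)*5) = 9*(65*5) = 9*325 = 2925)
z² = 2925² = 8555625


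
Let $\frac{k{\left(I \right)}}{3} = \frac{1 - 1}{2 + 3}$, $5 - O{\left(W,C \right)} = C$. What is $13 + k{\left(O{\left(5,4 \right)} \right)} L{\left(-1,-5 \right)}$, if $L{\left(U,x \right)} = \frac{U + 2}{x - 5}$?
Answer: $13$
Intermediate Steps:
$O{\left(W,C \right)} = 5 - C$
$L{\left(U,x \right)} = \frac{2 + U}{-5 + x}$
$k{\left(I \right)} = 0$ ($k{\left(I \right)} = 3 \frac{1 - 1}{2 + 3} = 3 \cdot \frac{0}{5} = 3 \cdot 0 \cdot \frac{1}{5} = 3 \cdot 0 = 0$)
$13 + k{\left(O{\left(5,4 \right)} \right)} L{\left(-1,-5 \right)} = 13 + 0 \frac{2 - 1}{-5 - 5} = 13 + 0 \frac{1}{-10} \cdot 1 = 13 + 0 \left(\left(- \frac{1}{10}\right) 1\right) = 13 + 0 \left(- \frac{1}{10}\right) = 13 + 0 = 13$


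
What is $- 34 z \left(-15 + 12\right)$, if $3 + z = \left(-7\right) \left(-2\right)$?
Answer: $1122$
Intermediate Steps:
$z = 11$ ($z = -3 - -14 = -3 + 14 = 11$)
$- 34 z \left(-15 + 12\right) = \left(-34\right) 11 \left(-15 + 12\right) = \left(-374\right) \left(-3\right) = 1122$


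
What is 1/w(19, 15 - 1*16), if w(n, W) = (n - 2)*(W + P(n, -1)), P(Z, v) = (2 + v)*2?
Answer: 1/17 ≈ 0.058824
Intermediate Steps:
P(Z, v) = 4 + 2*v
w(n, W) = (-2 + n)*(2 + W) (w(n, W) = (n - 2)*(W + (4 + 2*(-1))) = (-2 + n)*(W + (4 - 2)) = (-2 + n)*(W + 2) = (-2 + n)*(2 + W))
1/w(19, 15 - 1*16) = 1/(-4 - 2*(15 - 1*16) + 2*19 + (15 - 1*16)*19) = 1/(-4 - 2*(15 - 16) + 38 + (15 - 16)*19) = 1/(-4 - 2*(-1) + 38 - 1*19) = 1/(-4 + 2 + 38 - 19) = 1/17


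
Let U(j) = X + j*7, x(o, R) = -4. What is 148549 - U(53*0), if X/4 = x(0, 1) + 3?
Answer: 148553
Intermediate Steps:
X = -4 (X = 4*(-4 + 3) = 4*(-1) = -4)
U(j) = -4 + 7*j (U(j) = -4 + j*7 = -4 + 7*j)
148549 - U(53*0) = 148549 - (-4 + 7*(53*0)) = 148549 - (-4 + 7*0) = 148549 - (-4 + 0) = 148549 - 1*(-4) = 148549 + 4 = 148553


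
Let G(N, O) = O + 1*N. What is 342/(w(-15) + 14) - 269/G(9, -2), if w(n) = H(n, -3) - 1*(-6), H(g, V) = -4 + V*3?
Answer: 73/7 ≈ 10.429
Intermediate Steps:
G(N, O) = N + O (G(N, O) = O + N = N + O)
H(g, V) = -4 + 3*V
w(n) = -7 (w(n) = (-4 + 3*(-3)) - 1*(-6) = (-4 - 9) + 6 = -13 + 6 = -7)
342/(w(-15) + 14) - 269/G(9, -2) = 342/(-7 + 14) - 269/(9 - 2) = 342/7 - 269/7 = 73/7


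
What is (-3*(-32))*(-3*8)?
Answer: -2304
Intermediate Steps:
(-3*(-32))*(-3*8) = 96*(-24) = -2304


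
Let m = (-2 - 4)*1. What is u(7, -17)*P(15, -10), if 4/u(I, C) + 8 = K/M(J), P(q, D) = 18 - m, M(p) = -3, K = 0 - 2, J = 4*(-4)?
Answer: -144/11 ≈ -13.091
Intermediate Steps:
m = -6 (m = -6*1 = -6)
J = -16
K = -2
P(q, D) = 24 (P(q, D) = 18 - 1*(-6) = 18 + 6 = 24)
u(I, C) = -6/11 (u(I, C) = 4/(-8 - 2/(-3)) = 4/(-8 - 2*(-⅓)) = 4/(-8 + ⅔) = 4/(-22/3) = 4*(-3/22) = -6/11)
u(7, -17)*P(15, -10) = -6/11*24 = -144/11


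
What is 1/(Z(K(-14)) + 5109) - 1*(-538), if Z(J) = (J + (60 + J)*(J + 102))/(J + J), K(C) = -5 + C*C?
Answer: 544825259/1012686 ≈ 538.00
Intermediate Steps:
K(C) = -5 + C**2
Z(J) = (J + (60 + J)*(102 + J))/(2*J) (Z(J) = (J + (60 + J)*(102 + J))/((2*J)) = (J + (60 + J)*(102 + J))*(1/(2*J)) = (J + (60 + J)*(102 + J))/(2*J))
1/(Z(K(-14)) + 5109) - 1*(-538) = 1/((6120 + (-5 + (-14)**2)*(163 + (-5 + (-14)**2)))/(2*(-5 + (-14)**2)) + 5109) - 1*(-538) = 1/((6120 + (-5 + 196)*(163 + (-5 + 196)))/(2*(-5 + 196)) + 5109) + 538 = 1/((1/2)*(6120 + 191*(163 + 191))/191 + 5109) + 538 = 1/((1/2)*(1/191)*(6120 + 191*354) + 5109) + 538 = 1/((1/2)*(1/191)*(6120 + 67614) + 5109) + 538 = 1/((1/2)*(1/191)*73734 + 5109) + 538 = 1/(36867/191 + 5109) + 538 = 1/(1012686/191) + 538 = 191/1012686 + 538 = 544825259/1012686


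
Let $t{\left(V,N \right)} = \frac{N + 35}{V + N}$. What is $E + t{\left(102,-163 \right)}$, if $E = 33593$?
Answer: $\frac{2049301}{61} \approx 33595.0$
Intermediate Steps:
$t{\left(V,N \right)} = \frac{35 + N}{N + V}$
$E + t{\left(102,-163 \right)} = 33593 + \frac{35 - 163}{-163 + 102} = 33593 + \frac{1}{-61} \left(-128\right) = 33593 - - \frac{128}{61} = 33593 + \frac{128}{61} = \frac{2049301}{61}$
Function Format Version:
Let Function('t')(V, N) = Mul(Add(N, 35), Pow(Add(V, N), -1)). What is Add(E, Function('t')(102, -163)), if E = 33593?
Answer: Rational(2049301, 61) ≈ 33595.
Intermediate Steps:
Function('t')(V, N) = Mul(Pow(Add(N, V), -1), Add(35, N)) (Function('t')(V, N) = Mul(Add(35, N), Pow(Add(N, V), -1)) = Mul(Pow(Add(N, V), -1), Add(35, N)))
Add(E, Function('t')(102, -163)) = Add(33593, Mul(Pow(Add(-163, 102), -1), Add(35, -163))) = Add(33593, Mul(Pow(-61, -1), -128)) = Add(33593, Mul(Rational(-1, 61), -128)) = Add(33593, Rational(128, 61)) = Rational(2049301, 61)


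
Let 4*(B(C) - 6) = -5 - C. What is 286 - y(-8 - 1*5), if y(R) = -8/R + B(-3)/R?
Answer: 7431/26 ≈ 285.81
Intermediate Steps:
B(C) = 19/4 - C/4 (B(C) = 6 + (-5 - C)/4 = 6 + (-5/4 - C/4) = 19/4 - C/4)
y(R) = -5/(2*R) (y(R) = -8/R + (19/4 - ¼*(-3))/R = -8/R + (19/4 + ¾)/R = -8/R + 11/(2*R) = -5/(2*R))
286 - y(-8 - 1*5) = 286 - (-5)/(2*(-8 - 1*5)) = 286 - (-5)/(2*(-8 - 5)) = 286 - (-5)/(2*(-13)) = 286 - (-5)*(-1)/(2*13) = 286 - 1*5/26 = 286 - 5/26 = 7431/26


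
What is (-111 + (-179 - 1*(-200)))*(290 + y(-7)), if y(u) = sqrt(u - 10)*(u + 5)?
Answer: -26100 + 180*I*sqrt(17) ≈ -26100.0 + 742.16*I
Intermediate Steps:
y(u) = sqrt(-10 + u)*(5 + u)
(-111 + (-179 - 1*(-200)))*(290 + y(-7)) = (-111 + (-179 - 1*(-200)))*(290 + sqrt(-10 - 7)*(5 - 7)) = (-111 + (-179 + 200))*(290 + sqrt(-17)*(-2)) = (-111 + 21)*(290 + (I*sqrt(17))*(-2)) = -90*(290 - 2*I*sqrt(17)) = -26100 + 180*I*sqrt(17)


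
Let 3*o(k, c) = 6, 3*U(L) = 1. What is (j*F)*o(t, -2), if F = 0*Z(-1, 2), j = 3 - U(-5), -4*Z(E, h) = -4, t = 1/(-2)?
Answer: 0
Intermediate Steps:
U(L) = ⅓ (U(L) = (⅓)*1 = ⅓)
t = -½ ≈ -0.50000
o(k, c) = 2 (o(k, c) = (⅓)*6 = 2)
Z(E, h) = 1 (Z(E, h) = -¼*(-4) = 1)
j = 8/3 (j = 3 - 1*⅓ = 3 - ⅓ = 8/3 ≈ 2.6667)
F = 0 (F = 0*1 = 0)
(j*F)*o(t, -2) = ((8/3)*0)*2 = 0*2 = 0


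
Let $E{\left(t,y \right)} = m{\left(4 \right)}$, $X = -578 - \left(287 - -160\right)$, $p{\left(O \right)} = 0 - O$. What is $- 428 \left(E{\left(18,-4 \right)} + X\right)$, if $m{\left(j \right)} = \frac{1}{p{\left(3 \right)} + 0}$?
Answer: $\frac{1316528}{3} \approx 4.3884 \cdot 10^{5}$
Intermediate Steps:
$p{\left(O \right)} = - O$
$m{\left(j \right)} = - \frac{1}{3}$ ($m{\left(j \right)} = \frac{1}{\left(-1\right) 3 + 0} = \frac{1}{-3 + 0} = \frac{1}{-3} = - \frac{1}{3}$)
$X = -1025$ ($X = -578 - \left(287 + 160\right) = -578 - 447 = -1025$)
$E{\left(t,y \right)} = - \frac{1}{3}$
$- 428 \left(E{\left(18,-4 \right)} + X\right) = - 428 \left(- \frac{1}{3} - 1025\right) = \left(-428\right) \left(- \frac{3076}{3}\right) = \frac{1316528}{3}$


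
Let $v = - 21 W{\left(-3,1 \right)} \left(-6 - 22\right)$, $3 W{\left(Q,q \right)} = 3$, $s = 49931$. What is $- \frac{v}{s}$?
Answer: $- \frac{12}{1019} \approx -0.011776$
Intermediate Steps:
$W{\left(Q,q \right)} = 1$ ($W{\left(Q,q \right)} = \frac{1}{3} \cdot 3 = 1$)
$v = 588$ ($v = \left(-21\right) 1 \left(-6 - 22\right) = - 21 \left(-6 - 22\right) = \left(-21\right) \left(-28\right) = 588$)
$- \frac{v}{s} = - \frac{588}{49931} = \left(-1\right) \frac{12}{1019} = - \frac{12}{1019}$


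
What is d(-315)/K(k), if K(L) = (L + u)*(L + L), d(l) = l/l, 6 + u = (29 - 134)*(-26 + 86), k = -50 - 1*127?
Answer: 1/2294982 ≈ 4.3573e-7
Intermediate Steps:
k = -177 (k = -50 - 127 = -177)
u = -6306 (u = -6 + (29 - 134)*(-26 + 86) = -6 - 105*60 = -6 - 6300 = -6306)
d(l) = 1
K(L) = 2*L*(-6306 + L) (K(L) = (L - 6306)*(L + L) = (-6306 + L)*(2*L) = 2*L*(-6306 + L))
d(-315)/K(k) = 1/(2*(-177)*(-6306 - 177)) = 1/(2*(-177)*(-6483)) = 1/2294982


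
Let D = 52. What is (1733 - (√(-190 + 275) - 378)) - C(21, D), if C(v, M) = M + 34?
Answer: 2025 - √85 ≈ 2015.8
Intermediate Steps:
C(v, M) = 34 + M
(1733 - (√(-190 + 275) - 378)) - C(21, D) = (1733 - (√(-190 + 275) - 378)) - (34 + 52) = (1733 - (√85 - 378)) - 1*86 = (1733 - (-378 + √85)) - 86 = (1733 + (378 - √85)) - 86 = (2111 - √85) - 86 = 2025 - √85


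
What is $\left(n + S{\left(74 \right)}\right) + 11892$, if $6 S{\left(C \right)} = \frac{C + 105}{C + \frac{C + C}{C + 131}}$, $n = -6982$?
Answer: $\frac{451304975}{91908} \approx 4910.4$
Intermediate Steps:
$S{\left(C \right)} = \frac{105 + C}{6 \left(C + \frac{2 C}{131 + C}\right)}$ ($S{\left(C \right)} = \frac{\left(C + 105\right) \frac{1}{C + \frac{C + C}{C + 131}}}{6} = \frac{\left(105 + C\right) \frac{1}{C + \frac{2 C}{131 + C}}}{6} = \frac{\frac{1}{C + \frac{2 C}{131 + C}} \left(105 + C\right)}{6} = \frac{105 + C}{6 \left(C + \frac{2 C}{131 + C}\right)}$)
$\left(n + S{\left(74 \right)}\right) + 11892 = \left(-6982 + \frac{13755 + 74^{2} + 236 \cdot 74}{6 \cdot 74 \left(133 + 74\right)}\right) + 11892 = \left(-6982 + \frac{1}{6} \cdot \frac{1}{74} \cdot \frac{1}{207} \left(13755 + 5476 + 17464\right)\right) + 11892 = \left(-6982 + \frac{1}{6} \cdot \frac{1}{74} \cdot \frac{1}{207} \cdot 36695\right) + 11892 = \left(-6982 + \frac{36695}{91908}\right) + 11892 = - \frac{641664961}{91908} + 11892 = \frac{451304975}{91908}$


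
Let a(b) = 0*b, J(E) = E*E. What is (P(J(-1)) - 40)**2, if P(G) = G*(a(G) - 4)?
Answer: 1936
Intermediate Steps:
J(E) = E**2
a(b) = 0
P(G) = -4*G (P(G) = G*(0 - 4) = G*(-4) = -4*G)
(P(J(-1)) - 40)**2 = (-4*(-1)**2 - 40)**2 = (-4*1 - 40)**2 = (-4 - 40)**2 = (-44)**2 = 1936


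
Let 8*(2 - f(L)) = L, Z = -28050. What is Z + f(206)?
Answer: -112295/4 ≈ -28074.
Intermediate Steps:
f(L) = 2 - L/8
Z + f(206) = -28050 + (2 - ⅛*206) = -28050 + (2 - 103/4) = -28050 - 95/4 = -112295/4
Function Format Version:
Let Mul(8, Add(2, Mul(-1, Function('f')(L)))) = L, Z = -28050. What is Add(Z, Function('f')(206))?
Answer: Rational(-112295, 4) ≈ -28074.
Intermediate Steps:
Function('f')(L) = Add(2, Mul(Rational(-1, 8), L))
Add(Z, Function('f')(206)) = Add(-28050, Add(2, Mul(Rational(-1, 8), 206))) = Add(-28050, Add(2, Rational(-103, 4))) = Add(-28050, Rational(-95, 4)) = Rational(-112295, 4)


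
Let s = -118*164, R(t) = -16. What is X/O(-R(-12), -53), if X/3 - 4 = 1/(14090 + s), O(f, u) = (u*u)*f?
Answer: 21047/78831776 ≈ 0.00026699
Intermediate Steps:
s = -19352
O(f, u) = f*u² (O(f, u) = u²*f = f*u²)
X = 21047/1754 (X = 12 + 3/(14090 - 19352) = 12 + 3/(-5262) = 12 + 3*(-1/5262) = 12 - 1/1754 = 21047/1754 ≈ 11.999)
X/O(-R(-12), -53) = 21047/(1754*((-1*(-16)*(-53)²))) = 21047/(1754*((16*2809))) = (21047/1754)/44944 = (21047/1754)*(1/44944) = 21047/78831776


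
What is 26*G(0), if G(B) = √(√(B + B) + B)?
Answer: 0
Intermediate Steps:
G(B) = √(B + √2*√B) (G(B) = √(√(2*B) + B) = √(√2*√B + B) = √(B + √2*√B))
26*G(0) = 26*√(0 + √2*√0) = 26*√(0 + √2*0) = 26*√(0 + 0) = 26*√0 = 26*0 = 0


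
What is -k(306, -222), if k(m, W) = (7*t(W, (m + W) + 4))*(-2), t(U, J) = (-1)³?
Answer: -14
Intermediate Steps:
t(U, J) = -1
k(m, W) = 14 (k(m, W) = (7*(-1))*(-2) = -7*(-2) = 14)
-k(306, -222) = -1*14 = -14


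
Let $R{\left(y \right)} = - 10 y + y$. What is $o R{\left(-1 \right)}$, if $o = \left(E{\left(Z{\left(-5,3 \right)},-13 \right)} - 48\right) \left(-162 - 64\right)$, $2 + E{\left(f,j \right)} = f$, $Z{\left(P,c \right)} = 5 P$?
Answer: $152550$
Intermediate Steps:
$R{\left(y \right)} = - 9 y$
$E{\left(f,j \right)} = -2 + f$
$o = 16950$ ($o = \left(\left(-2 + 5 \left(-5\right)\right) - 48\right) \left(-162 - 64\right) = \left(\left(-2 - 25\right) - 48\right) \left(-226\right) = \left(-27 - 48\right) \left(-226\right) = \left(-75\right) \left(-226\right) = 16950$)
$o R{\left(-1 \right)} = 16950 \left(\left(-9\right) \left(-1\right)\right) = 16950 \cdot 9 = 152550$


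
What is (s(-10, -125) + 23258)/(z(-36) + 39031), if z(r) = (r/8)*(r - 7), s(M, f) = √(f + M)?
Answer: 46516/78449 + 6*I*√15/78449 ≈ 0.59295 + 0.00029622*I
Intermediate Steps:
s(M, f) = √(M + f)
z(r) = r*(-7 + r)/8 (z(r) = (r*(⅛))*(-7 + r) = (r/8)*(-7 + r) = r*(-7 + r)/8)
(s(-10, -125) + 23258)/(z(-36) + 39031) = (√(-10 - 125) + 23258)/((⅛)*(-36)*(-7 - 36) + 39031) = (√(-135) + 23258)/((⅛)*(-36)*(-43) + 39031) = (3*I*√15 + 23258)/(387/2 + 39031) = (23258 + 3*I*√15)/(78449/2) = (23258 + 3*I*√15)*(2/78449) = 46516/78449 + 6*I*√15/78449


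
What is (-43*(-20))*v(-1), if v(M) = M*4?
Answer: -3440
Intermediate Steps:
v(M) = 4*M
(-43*(-20))*v(-1) = (-43*(-20))*(4*(-1)) = 860*(-4) = -3440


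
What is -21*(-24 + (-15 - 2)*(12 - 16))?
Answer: -924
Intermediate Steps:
-21*(-24 + (-15 - 2)*(12 - 16)) = -21*(-24 - 17*(-4)) = -21*(-24 + 68) = -21*44 = -924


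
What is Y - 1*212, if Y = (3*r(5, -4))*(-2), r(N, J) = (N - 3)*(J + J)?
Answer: -116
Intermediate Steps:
r(N, J) = 2*J*(-3 + N) (r(N, J) = (-3 + N)*(2*J) = 2*J*(-3 + N))
Y = 96 (Y = (3*(2*(-4)*(-3 + 5)))*(-2) = (3*(2*(-4)*2))*(-2) = (3*(-16))*(-2) = -48*(-2) = 96)
Y - 1*212 = 96 - 1*212 = 96 - 212 = -116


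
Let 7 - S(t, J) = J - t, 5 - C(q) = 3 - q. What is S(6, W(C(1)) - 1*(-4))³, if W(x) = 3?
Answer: 216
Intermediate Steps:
C(q) = 2 + q (C(q) = 5 - (3 - q) = 5 + (-3 + q) = 2 + q)
S(t, J) = 7 + t - J (S(t, J) = 7 - (J - t) = 7 + (t - J) = 7 + t - J)
S(6, W(C(1)) - 1*(-4))³ = (7 + 6 - (3 - 1*(-4)))³ = (7 + 6 - (3 + 4))³ = (7 + 6 - 1*7)³ = (7 + 6 - 7)³ = 6³ = 216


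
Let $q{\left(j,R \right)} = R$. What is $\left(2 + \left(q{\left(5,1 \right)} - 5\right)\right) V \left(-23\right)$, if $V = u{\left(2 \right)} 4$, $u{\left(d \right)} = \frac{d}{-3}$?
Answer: $- \frac{368}{3} \approx -122.67$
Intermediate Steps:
$u{\left(d \right)} = - \frac{d}{3}$ ($u{\left(d \right)} = d \left(- \frac{1}{3}\right) = - \frac{d}{3}$)
$V = - \frac{8}{3}$ ($V = \left(- \frac{1}{3}\right) 2 \cdot 4 = \left(- \frac{2}{3}\right) 4 = - \frac{8}{3} \approx -2.6667$)
$\left(2 + \left(q{\left(5,1 \right)} - 5\right)\right) V \left(-23\right) = \left(2 + \left(1 - 5\right)\right) \left(- \frac{8}{3}\right) \left(-23\right) = \left(2 - 4\right) \left(- \frac{8}{3}\right) \left(-23\right) = \left(-2\right) \left(- \frac{8}{3}\right) \left(-23\right) = \frac{16}{3} \left(-23\right) = - \frac{368}{3}$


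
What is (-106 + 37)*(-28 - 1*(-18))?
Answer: 690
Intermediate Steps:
(-106 + 37)*(-28 - 1*(-18)) = -69*(-28 + 18) = -69*(-10) = 690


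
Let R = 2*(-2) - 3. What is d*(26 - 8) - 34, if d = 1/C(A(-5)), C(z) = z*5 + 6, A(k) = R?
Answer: -1004/29 ≈ -34.621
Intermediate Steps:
R = -7 (R = -4 - 3 = -7)
A(k) = -7
C(z) = 6 + 5*z (C(z) = 5*z + 6 = 6 + 5*z)
d = -1/29 (d = 1/(6 + 5*(-7)) = 1/(6 - 35) = 1/(-29) = -1/29 ≈ -0.034483)
d*(26 - 8) - 34 = -(26 - 8)/29 - 34 = -1/29*18 - 34 = -18/29 - 34 = -1004/29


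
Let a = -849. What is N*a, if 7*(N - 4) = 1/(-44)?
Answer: -1045119/308 ≈ -3393.2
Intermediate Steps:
N = 1231/308 (N = 4 + (1/7)/(-44) = 4 + (1/7)*(-1/44) = 4 - 1/308 = 1231/308 ≈ 3.9968)
N*a = (1231/308)*(-849) = -1045119/308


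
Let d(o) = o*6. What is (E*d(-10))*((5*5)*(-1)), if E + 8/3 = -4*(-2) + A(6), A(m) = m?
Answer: 17000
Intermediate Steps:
d(o) = 6*o
E = 34/3 (E = -8/3 + (-4*(-2) + 6) = -8/3 + (8 + 6) = -8/3 + 14 = 34/3 ≈ 11.333)
(E*d(-10))*((5*5)*(-1)) = (34*(6*(-10))/3)*((5*5)*(-1)) = ((34/3)*(-60))*(25*(-1)) = -680*(-25) = 17000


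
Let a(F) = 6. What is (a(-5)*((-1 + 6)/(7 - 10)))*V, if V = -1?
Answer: 10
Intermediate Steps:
(a(-5)*((-1 + 6)/(7 - 10)))*V = (6*((-1 + 6)/(7 - 10)))*(-1) = (6*(5/(-3)))*(-1) = (6*(5*(-⅓)))*(-1) = (6*(-5/3))*(-1) = -10*(-1) = 10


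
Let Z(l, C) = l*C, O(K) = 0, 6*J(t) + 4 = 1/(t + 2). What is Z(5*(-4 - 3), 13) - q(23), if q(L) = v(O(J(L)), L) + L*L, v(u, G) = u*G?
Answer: -984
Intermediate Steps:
J(t) = -2/3 + 1/(6*(2 + t)) (J(t) = -2/3 + 1/(6*(t + 2)) = -2/3 + 1/(6*(2 + t)))
Z(l, C) = C*l
v(u, G) = G*u
q(L) = L**2 (q(L) = L*0 + L*L = 0 + L**2 = L**2)
Z(5*(-4 - 3), 13) - q(23) = 13*(5*(-4 - 3)) - 1*23**2 = 13*(5*(-7)) - 1*529 = 13*(-35) - 529 = -455 - 529 = -984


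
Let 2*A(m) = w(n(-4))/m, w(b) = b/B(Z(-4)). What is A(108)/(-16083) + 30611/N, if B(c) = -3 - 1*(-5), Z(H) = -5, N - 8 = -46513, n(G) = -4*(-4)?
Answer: -13292597756/20194377705 ≈ -0.65823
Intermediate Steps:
n(G) = 16
N = -46505 (N = 8 - 46513 = -46505)
B(c) = 2 (B(c) = -3 + 5 = 2)
w(b) = b/2
A(m) = 4/m (A(m) = (((½)*16)/m)/2 = (8/m)/2 = 4/m)
A(108)/(-16083) + 30611/N = (4/108)/(-16083) + 30611/(-46505) = (4*(1/108))*(-1/16083) + 30611*(-1/46505) = (1/27)*(-1/16083) - 30611/46505 = -1/434241 - 30611/46505 = -13292597756/20194377705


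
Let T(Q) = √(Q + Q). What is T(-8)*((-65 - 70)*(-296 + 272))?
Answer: 12960*I ≈ 12960.0*I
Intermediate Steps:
T(Q) = √2*√Q (T(Q) = √(2*Q) = √2*√Q)
T(-8)*((-65 - 70)*(-296 + 272)) = (√2*√(-8))*((-65 - 70)*(-296 + 272)) = (√2*(2*I*√2))*(-135*(-24)) = (4*I)*3240 = 12960*I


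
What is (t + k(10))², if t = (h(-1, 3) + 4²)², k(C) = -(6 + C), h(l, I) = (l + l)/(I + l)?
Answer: 43681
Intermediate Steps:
h(l, I) = 2*l/(I + l) (h(l, I) = (2*l)/(I + l) = 2*l/(I + l))
k(C) = -6 - C
t = 225 (t = (2*(-1)/(3 - 1) + 4²)² = (2*(-1)/2 + 16)² = (2*(-1)*(½) + 16)² = (-1 + 16)² = 15² = 225)
(t + k(10))² = (225 + (-6 - 1*10))² = (225 + (-6 - 10))² = (225 - 16)² = 209² = 43681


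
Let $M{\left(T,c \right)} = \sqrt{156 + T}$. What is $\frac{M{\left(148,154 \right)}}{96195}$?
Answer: $\frac{4 \sqrt{19}}{96195} \approx 0.00018125$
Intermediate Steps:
$\frac{M{\left(148,154 \right)}}{96195} = \frac{\sqrt{156 + 148}}{96195} = \sqrt{304} \cdot \frac{1}{96195} = 4 \sqrt{19} \cdot \frac{1}{96195} = \frac{4 \sqrt{19}}{96195}$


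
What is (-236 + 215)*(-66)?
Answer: 1386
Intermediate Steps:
(-236 + 215)*(-66) = -21*(-66) = 1386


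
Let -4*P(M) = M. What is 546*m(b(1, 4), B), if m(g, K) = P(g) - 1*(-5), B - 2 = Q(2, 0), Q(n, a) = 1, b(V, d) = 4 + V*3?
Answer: 3549/2 ≈ 1774.5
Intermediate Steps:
b(V, d) = 4 + 3*V
P(M) = -M/4
B = 3 (B = 2 + 1 = 3)
m(g, K) = 5 - g/4 (m(g, K) = -g/4 - 1*(-5) = -g/4 + 5 = 5 - g/4)
546*m(b(1, 4), B) = 546*(5 - (4 + 3*1)/4) = 546*(5 - (4 + 3)/4) = 546*(5 - ¼*7) = 546*(5 - 7/4) = 546*(13/4) = 3549/2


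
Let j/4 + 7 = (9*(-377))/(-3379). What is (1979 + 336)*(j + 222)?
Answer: 1548961870/3379 ≈ 4.5841e+5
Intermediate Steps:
j = -81040/3379 (j = -28 + 4*((9*(-377))/(-3379)) = -28 + 4*(-3393*(-1/3379)) = -28 + 4*(3393/3379) = -28 + 13572/3379 = -81040/3379 ≈ -23.983)
(1979 + 336)*(j + 222) = (1979 + 336)*(-81040/3379 + 222) = 2315*(669098/3379) = 1548961870/3379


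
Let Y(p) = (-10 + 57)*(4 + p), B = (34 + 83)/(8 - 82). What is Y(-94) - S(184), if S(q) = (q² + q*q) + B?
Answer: -5323591/74 ≈ -71940.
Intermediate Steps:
B = -117/74 (B = 117/(-74) = 117*(-1/74) = -117/74 ≈ -1.5811)
Y(p) = 188 + 47*p (Y(p) = 47*(4 + p) = 188 + 47*p)
S(q) = -117/74 + 2*q² (S(q) = (q² + q*q) - 117/74 = (q² + q²) - 117/74 = 2*q² - 117/74 = -117/74 + 2*q²)
Y(-94) - S(184) = (188 + 47*(-94)) - (-117/74 + 2*184²) = (188 - 4418) - (-117/74 + 2*33856) = -4230 - (-117/74 + 67712) = -4230 - 1*5010571/74 = -4230 - 5010571/74 = -5323591/74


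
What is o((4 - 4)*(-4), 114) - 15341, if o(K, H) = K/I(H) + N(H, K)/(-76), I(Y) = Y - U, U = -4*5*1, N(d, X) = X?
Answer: -15341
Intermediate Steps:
U = -20 (U = -20*1 = -20)
I(Y) = 20 + Y (I(Y) = Y - 1*(-20) = Y + 20 = 20 + Y)
o(K, H) = -K/76 + K/(20 + H) (o(K, H) = K/(20 + H) + K/(-76) = K/(20 + H) + K*(-1/76) = K/(20 + H) - K/76 = -K/76 + K/(20 + H))
o((4 - 4)*(-4), 114) - 15341 = ((4 - 4)*(-4))*(56 - 1*114)/(76*(20 + 114)) - 15341 = (1/76)*(0*(-4))*(56 - 114)/134 - 15341 = (1/76)*0*(1/134)*(-58) - 15341 = 0 - 15341 = -15341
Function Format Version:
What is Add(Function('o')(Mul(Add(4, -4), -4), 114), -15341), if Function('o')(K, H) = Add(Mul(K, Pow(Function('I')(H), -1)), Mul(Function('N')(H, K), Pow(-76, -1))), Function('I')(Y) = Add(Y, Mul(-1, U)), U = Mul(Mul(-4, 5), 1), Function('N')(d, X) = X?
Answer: -15341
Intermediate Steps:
U = -20 (U = Mul(-20, 1) = -20)
Function('I')(Y) = Add(20, Y) (Function('I')(Y) = Add(Y, Mul(-1, -20)) = Add(Y, 20) = Add(20, Y))
Function('o')(K, H) = Add(Mul(Rational(-1, 76), K), Mul(K, Pow(Add(20, H), -1))) (Function('o')(K, H) = Add(Mul(K, Pow(Add(20, H), -1)), Mul(K, Pow(-76, -1))) = Add(Mul(K, Pow(Add(20, H), -1)), Mul(K, Rational(-1, 76))) = Add(Mul(K, Pow(Add(20, H), -1)), Mul(Rational(-1, 76), K)) = Add(Mul(Rational(-1, 76), K), Mul(K, Pow(Add(20, H), -1))))
Add(Function('o')(Mul(Add(4, -4), -4), 114), -15341) = Add(Mul(Rational(1, 76), Mul(Add(4, -4), -4), Pow(Add(20, 114), -1), Add(56, Mul(-1, 114))), -15341) = Add(Mul(Rational(1, 76), Mul(0, -4), Pow(134, -1), Add(56, -114)), -15341) = Add(Mul(Rational(1, 76), 0, Rational(1, 134), -58), -15341) = Add(0, -15341) = -15341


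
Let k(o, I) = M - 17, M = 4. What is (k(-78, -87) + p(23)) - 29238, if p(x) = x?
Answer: -29228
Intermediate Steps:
k(o, I) = -13 (k(o, I) = 4 - 17 = -13)
(k(-78, -87) + p(23)) - 29238 = (-13 + 23) - 29238 = 10 - 29238 = -29228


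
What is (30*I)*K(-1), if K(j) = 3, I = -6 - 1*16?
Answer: -1980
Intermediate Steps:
I = -22 (I = -6 - 16 = -22)
(30*I)*K(-1) = (30*(-22))*3 = -660*3 = -1980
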